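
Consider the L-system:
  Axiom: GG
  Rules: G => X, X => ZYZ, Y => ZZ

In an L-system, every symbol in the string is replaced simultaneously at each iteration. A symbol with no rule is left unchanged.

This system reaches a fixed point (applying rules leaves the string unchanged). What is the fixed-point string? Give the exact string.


Answer: ZZZZZZZZ

Derivation:
Step 0: GG
Step 1: XX
Step 2: ZYZZYZ
Step 3: ZZZZZZZZ
Step 4: ZZZZZZZZ  (unchanged — fixed point at step 3)


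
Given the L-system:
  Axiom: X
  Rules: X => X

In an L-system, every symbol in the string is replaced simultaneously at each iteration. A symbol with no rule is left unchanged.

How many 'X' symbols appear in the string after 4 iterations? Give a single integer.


Answer: 1

Derivation:
Step 0: X  (1 'X')
Step 1: X  (1 'X')
Step 2: X  (1 'X')
Step 3: X  (1 'X')
Step 4: X  (1 'X')


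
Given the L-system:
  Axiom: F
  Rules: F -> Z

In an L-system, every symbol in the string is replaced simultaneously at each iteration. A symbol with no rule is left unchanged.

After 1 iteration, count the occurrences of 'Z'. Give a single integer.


Step 0: F  (0 'Z')
Step 1: Z  (1 'Z')

Answer: 1


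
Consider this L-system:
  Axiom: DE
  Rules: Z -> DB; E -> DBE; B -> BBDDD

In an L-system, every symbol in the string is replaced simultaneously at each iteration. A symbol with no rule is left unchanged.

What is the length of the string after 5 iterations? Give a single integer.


Answer: 116

Derivation:
Step 0: length = 2
Step 1: length = 4
Step 2: length = 10
Step 3: length = 24
Step 4: length = 54
Step 5: length = 116


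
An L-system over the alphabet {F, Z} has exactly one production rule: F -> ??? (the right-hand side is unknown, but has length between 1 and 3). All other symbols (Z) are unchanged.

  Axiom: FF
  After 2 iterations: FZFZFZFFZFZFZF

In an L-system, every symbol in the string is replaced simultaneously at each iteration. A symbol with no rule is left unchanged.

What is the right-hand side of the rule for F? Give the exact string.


Trying F -> FZF:
  Step 0: FF
  Step 1: FZFFZF
  Step 2: FZFZFZFFZFZFZF
Matches the given result.

Answer: FZF


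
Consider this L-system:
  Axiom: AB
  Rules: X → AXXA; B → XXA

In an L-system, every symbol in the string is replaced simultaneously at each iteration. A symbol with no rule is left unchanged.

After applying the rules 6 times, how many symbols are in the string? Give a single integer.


Step 0: length = 2
Step 1: length = 4
Step 2: length = 10
Step 3: length = 22
Step 4: length = 46
Step 5: length = 94
Step 6: length = 190

Answer: 190


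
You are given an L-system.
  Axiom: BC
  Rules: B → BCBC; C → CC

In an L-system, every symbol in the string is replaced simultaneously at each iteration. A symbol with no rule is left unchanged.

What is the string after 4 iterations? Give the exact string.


Answer: BCBCCCBCBCCCCCCCBCBCCCBCBCCCCCCCCCCCCCCCBCBCCCBCBCCCCCCCBCBCCCBCBCCCCCCCCCCCCCCCCCCCCCCCCCCCCCCC

Derivation:
Step 0: BC
Step 1: BCBCCC
Step 2: BCBCCCBCBCCCCCCC
Step 3: BCBCCCBCBCCCCCCCBCBCCCBCBCCCCCCCCCCCCCCC
Step 4: BCBCCCBCBCCCCCCCBCBCCCBCBCCCCCCCCCCCCCCCBCBCCCBCBCCCCCCCBCBCCCBCBCCCCCCCCCCCCCCCCCCCCCCCCCCCCCCC


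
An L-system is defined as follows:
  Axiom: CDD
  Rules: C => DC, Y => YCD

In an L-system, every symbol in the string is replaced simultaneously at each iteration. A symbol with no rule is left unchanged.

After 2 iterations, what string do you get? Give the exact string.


Step 0: CDD
Step 1: DCDD
Step 2: DDCDD

Answer: DDCDD


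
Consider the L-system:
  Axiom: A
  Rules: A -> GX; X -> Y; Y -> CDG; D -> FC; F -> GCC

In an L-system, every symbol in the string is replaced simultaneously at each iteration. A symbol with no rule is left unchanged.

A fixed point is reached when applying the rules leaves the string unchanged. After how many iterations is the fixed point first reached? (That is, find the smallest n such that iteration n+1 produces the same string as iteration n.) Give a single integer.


Answer: 5

Derivation:
Step 0: A
Step 1: GX
Step 2: GY
Step 3: GCDG
Step 4: GCFCG
Step 5: GCGCCCG
Step 6: GCGCCCG  (unchanged — fixed point at step 5)


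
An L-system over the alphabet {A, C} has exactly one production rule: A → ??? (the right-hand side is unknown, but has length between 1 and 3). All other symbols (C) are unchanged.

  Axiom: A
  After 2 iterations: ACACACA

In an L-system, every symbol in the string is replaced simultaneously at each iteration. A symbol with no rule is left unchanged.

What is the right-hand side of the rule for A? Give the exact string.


Answer: ACA

Derivation:
Trying A → ACA:
  Step 0: A
  Step 1: ACA
  Step 2: ACACACA
Matches the given result.


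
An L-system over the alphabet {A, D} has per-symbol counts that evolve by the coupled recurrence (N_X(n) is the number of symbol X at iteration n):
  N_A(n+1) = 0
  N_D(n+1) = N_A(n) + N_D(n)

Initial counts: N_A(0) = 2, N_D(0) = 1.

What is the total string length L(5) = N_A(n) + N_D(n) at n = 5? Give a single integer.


Answer: 3

Derivation:
Step 0: N_A=2, N_D=1, L=3
Step 1: N_A=0, N_D=3, L=3
Step 2: N_A=0, N_D=3, L=3
Step 3: N_A=0, N_D=3, L=3
Step 4: N_A=0, N_D=3, L=3
Step 5: N_A=0, N_D=3, L=3


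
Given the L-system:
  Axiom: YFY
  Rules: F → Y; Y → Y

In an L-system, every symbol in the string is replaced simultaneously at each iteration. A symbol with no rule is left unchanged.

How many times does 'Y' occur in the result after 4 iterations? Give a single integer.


Step 0: YFY  (2 'Y')
Step 1: YYY  (3 'Y')
Step 2: YYY  (3 'Y')
Step 3: YYY  (3 'Y')
Step 4: YYY  (3 'Y')

Answer: 3


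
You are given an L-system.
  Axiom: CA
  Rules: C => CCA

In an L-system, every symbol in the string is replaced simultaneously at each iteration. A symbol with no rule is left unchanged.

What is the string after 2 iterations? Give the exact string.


Step 0: CA
Step 1: CCAA
Step 2: CCACCAAA

Answer: CCACCAAA


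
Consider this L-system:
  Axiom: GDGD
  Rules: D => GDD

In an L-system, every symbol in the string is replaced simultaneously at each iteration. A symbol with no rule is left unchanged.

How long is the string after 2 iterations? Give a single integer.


Answer: 16

Derivation:
Step 0: length = 4
Step 1: length = 8
Step 2: length = 16


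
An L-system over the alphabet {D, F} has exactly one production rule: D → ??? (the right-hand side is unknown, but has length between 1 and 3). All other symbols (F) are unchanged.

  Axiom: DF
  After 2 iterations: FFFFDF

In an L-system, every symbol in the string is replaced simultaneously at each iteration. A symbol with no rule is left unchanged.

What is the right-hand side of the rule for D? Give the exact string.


Trying D → FFD:
  Step 0: DF
  Step 1: FFDF
  Step 2: FFFFDF
Matches the given result.

Answer: FFD


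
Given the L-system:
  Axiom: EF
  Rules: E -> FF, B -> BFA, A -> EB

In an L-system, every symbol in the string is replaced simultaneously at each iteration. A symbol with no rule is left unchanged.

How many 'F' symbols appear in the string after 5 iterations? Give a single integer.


Step 0: EF  (1 'F')
Step 1: FFF  (3 'F')
Step 2: FFF  (3 'F')
Step 3: FFF  (3 'F')
Step 4: FFF  (3 'F')
Step 5: FFF  (3 'F')

Answer: 3


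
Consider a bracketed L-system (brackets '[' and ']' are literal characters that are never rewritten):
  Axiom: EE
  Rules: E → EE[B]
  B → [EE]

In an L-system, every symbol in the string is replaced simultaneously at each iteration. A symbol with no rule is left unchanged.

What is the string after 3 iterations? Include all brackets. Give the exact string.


Step 0: EE
Step 1: EE[B]EE[B]
Step 2: EE[B]EE[B][[EE]]EE[B]EE[B][[EE]]
Step 3: EE[B]EE[B][[EE]]EE[B]EE[B][[EE]][[EE[B]EE[B]]]EE[B]EE[B][[EE]]EE[B]EE[B][[EE]][[EE[B]EE[B]]]

Answer: EE[B]EE[B][[EE]]EE[B]EE[B][[EE]][[EE[B]EE[B]]]EE[B]EE[B][[EE]]EE[B]EE[B][[EE]][[EE[B]EE[B]]]


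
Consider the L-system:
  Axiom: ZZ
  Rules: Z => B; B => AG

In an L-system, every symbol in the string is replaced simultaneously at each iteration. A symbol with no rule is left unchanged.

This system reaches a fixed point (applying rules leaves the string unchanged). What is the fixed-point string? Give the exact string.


Step 0: ZZ
Step 1: BB
Step 2: AGAG
Step 3: AGAG  (unchanged — fixed point at step 2)

Answer: AGAG


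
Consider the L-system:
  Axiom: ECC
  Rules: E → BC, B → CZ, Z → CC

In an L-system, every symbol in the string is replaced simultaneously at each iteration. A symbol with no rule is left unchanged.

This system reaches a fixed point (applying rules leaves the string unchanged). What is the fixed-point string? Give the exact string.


Answer: CCCCCC

Derivation:
Step 0: ECC
Step 1: BCCC
Step 2: CZCCC
Step 3: CCCCCC
Step 4: CCCCCC  (unchanged — fixed point at step 3)


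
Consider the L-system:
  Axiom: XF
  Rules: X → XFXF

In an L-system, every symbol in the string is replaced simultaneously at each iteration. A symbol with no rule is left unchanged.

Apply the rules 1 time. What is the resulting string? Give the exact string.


Answer: XFXFF

Derivation:
Step 0: XF
Step 1: XFXFF


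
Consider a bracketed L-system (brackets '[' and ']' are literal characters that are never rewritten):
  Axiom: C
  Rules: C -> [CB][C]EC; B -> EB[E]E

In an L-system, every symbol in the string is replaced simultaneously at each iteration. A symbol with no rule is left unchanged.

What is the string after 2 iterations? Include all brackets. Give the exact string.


Answer: [[CB][C]ECEB[E]E][[CB][C]EC]E[CB][C]EC

Derivation:
Step 0: C
Step 1: [CB][C]EC
Step 2: [[CB][C]ECEB[E]E][[CB][C]EC]E[CB][C]EC


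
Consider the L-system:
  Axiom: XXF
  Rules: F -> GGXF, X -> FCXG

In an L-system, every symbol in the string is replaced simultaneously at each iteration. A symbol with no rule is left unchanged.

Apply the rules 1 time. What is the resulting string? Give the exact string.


Step 0: XXF
Step 1: FCXGFCXGGGXF

Answer: FCXGFCXGGGXF


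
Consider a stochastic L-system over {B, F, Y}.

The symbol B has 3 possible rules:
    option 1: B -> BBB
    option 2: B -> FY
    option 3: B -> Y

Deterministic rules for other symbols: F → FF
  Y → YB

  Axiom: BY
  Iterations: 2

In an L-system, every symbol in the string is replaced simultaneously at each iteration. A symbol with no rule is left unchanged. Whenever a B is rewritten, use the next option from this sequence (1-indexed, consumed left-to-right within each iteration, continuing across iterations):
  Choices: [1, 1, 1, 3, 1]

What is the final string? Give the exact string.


Step 0: BY
Step 1: BBBYB  (used choices [1])
Step 2: BBBBBBYYBBBB  (used choices [1, 1, 3, 1])

Answer: BBBBBBYYBBBB


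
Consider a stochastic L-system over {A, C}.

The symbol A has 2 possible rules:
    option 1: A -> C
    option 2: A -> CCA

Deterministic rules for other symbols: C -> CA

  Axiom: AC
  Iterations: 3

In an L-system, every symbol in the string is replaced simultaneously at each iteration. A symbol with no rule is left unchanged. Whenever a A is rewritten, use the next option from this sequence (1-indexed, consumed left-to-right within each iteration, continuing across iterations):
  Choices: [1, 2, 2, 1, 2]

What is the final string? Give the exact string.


Step 0: AC
Step 1: CCA  (used choices [1])
Step 2: CACACCA  (used choices [2])
Step 3: CACCACACCACACCA  (used choices [2, 1, 2])

Answer: CACCACACCACACCA


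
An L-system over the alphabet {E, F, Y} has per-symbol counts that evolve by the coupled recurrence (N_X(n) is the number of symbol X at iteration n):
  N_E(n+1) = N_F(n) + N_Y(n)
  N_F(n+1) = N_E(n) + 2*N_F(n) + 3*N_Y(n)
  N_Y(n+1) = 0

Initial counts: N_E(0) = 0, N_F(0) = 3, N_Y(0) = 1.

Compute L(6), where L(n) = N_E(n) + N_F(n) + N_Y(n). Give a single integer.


Step 0: N_E=0, N_F=3, N_Y=1, L=4
Step 1: N_E=4, N_F=9, N_Y=0, L=13
Step 2: N_E=9, N_F=22, N_Y=0, L=31
Step 3: N_E=22, N_F=53, N_Y=0, L=75
Step 4: N_E=53, N_F=128, N_Y=0, L=181
Step 5: N_E=128, N_F=309, N_Y=0, L=437
Step 6: N_E=309, N_F=746, N_Y=0, L=1055

Answer: 1055


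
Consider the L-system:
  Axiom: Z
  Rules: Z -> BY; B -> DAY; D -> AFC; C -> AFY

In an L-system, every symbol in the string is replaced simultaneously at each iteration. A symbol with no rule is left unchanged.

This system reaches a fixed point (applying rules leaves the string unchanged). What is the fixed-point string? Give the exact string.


Step 0: Z
Step 1: BY
Step 2: DAYY
Step 3: AFCAYY
Step 4: AFAFYAYY
Step 5: AFAFYAYY  (unchanged — fixed point at step 4)

Answer: AFAFYAYY


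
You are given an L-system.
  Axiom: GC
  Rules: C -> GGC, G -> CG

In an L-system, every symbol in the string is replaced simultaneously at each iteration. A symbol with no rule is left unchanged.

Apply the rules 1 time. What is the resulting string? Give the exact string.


Answer: CGGGC

Derivation:
Step 0: GC
Step 1: CGGGC


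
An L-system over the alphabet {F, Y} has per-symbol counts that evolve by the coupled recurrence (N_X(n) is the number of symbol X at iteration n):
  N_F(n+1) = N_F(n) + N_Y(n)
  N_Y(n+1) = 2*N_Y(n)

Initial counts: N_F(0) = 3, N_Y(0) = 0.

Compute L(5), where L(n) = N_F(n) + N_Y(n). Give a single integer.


Answer: 3

Derivation:
Step 0: N_F=3, N_Y=0, L=3
Step 1: N_F=3, N_Y=0, L=3
Step 2: N_F=3, N_Y=0, L=3
Step 3: N_F=3, N_Y=0, L=3
Step 4: N_F=3, N_Y=0, L=3
Step 5: N_F=3, N_Y=0, L=3


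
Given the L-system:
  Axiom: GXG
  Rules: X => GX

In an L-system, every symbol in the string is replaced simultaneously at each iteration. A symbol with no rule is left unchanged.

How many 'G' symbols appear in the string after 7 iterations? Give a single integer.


Step 0: GXG  (2 'G')
Step 1: GGXG  (3 'G')
Step 2: GGGXG  (4 'G')
Step 3: GGGGXG  (5 'G')
Step 4: GGGGGXG  (6 'G')
Step 5: GGGGGGXG  (7 'G')
Step 6: GGGGGGGXG  (8 'G')
Step 7: GGGGGGGGXG  (9 'G')

Answer: 9


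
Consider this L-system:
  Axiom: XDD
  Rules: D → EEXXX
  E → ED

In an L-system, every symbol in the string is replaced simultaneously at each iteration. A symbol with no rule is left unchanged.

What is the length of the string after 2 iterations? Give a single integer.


Answer: 15

Derivation:
Step 0: length = 3
Step 1: length = 11
Step 2: length = 15


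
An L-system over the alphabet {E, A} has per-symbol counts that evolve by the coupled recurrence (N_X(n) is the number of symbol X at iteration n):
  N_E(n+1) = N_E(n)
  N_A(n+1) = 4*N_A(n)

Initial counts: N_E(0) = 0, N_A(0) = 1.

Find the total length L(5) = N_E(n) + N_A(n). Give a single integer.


Answer: 1024

Derivation:
Step 0: N_E=0, N_A=1, L=1
Step 1: N_E=0, N_A=4, L=4
Step 2: N_E=0, N_A=16, L=16
Step 3: N_E=0, N_A=64, L=64
Step 4: N_E=0, N_A=256, L=256
Step 5: N_E=0, N_A=1024, L=1024


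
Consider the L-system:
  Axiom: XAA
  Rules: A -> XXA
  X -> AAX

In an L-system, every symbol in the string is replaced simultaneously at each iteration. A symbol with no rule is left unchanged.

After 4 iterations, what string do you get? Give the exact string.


Step 0: XAA
Step 1: AAXXXAXXA
Step 2: XXAXXAAAXAAXAAXXXAAAXAAXXXA
Step 3: AAXAAXXXAAAXAAXXXAXXAXXAAAXXXAXXAAAXXXAXXAAAXAAXAAXXXAXXAXXAAAXXXAXXAAAXAAXAAXXXA
Step 4: XXAXXAAAXXXAXXAAAXAAXAAXXXAXXAXXAAAXXXAXXAAAXAAXAAXXXAAAXAAXXXAAAXAAXXXAXXAXXAAAXAAXAAXXXAAAXAAXXXAXXAXXAAAXAAXAAXXXAAAXAAXXXAXXAXXAAAXXXAXXAAAXXXAXXAAAXAAXAAXXXAAAXAAXXXAAAXAAXXXAXXAXXAAAXAAXAAXXXAAAXAAXXXAXXAXXAAAXXXAXXAAAXXXAXXAAAXAAXAAXXXA

Answer: XXAXXAAAXXXAXXAAAXAAXAAXXXAXXAXXAAAXXXAXXAAAXAAXAAXXXAAAXAAXXXAAAXAAXXXAXXAXXAAAXAAXAAXXXAAAXAAXXXAXXAXXAAAXAAXAAXXXAAAXAAXXXAXXAXXAAAXXXAXXAAAXXXAXXAAAXAAXAAXXXAAAXAAXXXAAAXAAXXXAXXAXXAAAXAAXAAXXXAAAXAAXXXAXXAXXAAAXXXAXXAAAXXXAXXAAAXAAXAAXXXA


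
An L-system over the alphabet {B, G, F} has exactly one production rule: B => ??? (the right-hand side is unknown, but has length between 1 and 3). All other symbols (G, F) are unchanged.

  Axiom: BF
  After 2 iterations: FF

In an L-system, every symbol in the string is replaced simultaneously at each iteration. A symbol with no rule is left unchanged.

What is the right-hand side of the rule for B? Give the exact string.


Trying B => F:
  Step 0: BF
  Step 1: FF
  Step 2: FF
Matches the given result.

Answer: F


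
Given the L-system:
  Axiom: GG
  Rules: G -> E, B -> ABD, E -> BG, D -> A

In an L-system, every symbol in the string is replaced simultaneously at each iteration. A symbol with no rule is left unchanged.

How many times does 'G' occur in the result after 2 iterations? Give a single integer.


Step 0: GG  (2 'G')
Step 1: EE  (0 'G')
Step 2: BGBG  (2 'G')

Answer: 2


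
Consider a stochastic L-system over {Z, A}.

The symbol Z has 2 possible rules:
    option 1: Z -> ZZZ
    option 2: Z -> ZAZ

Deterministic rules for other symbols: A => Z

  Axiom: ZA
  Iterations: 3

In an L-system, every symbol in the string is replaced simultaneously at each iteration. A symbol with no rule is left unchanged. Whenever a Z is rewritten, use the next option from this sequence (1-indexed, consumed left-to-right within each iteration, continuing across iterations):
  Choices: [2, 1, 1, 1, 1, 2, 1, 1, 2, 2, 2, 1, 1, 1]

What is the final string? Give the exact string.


Answer: ZZZZAZZZZZZZZAZZAZZAZZZZZZZZZZ

Derivation:
Step 0: ZA
Step 1: ZAZZ  (used choices [2])
Step 2: ZZZZZZZZZZ  (used choices [1, 1, 1])
Step 3: ZZZZAZZZZZZZZAZZAZZAZZZZZZZZZZ  (used choices [1, 2, 1, 1, 2, 2, 2, 1, 1, 1])


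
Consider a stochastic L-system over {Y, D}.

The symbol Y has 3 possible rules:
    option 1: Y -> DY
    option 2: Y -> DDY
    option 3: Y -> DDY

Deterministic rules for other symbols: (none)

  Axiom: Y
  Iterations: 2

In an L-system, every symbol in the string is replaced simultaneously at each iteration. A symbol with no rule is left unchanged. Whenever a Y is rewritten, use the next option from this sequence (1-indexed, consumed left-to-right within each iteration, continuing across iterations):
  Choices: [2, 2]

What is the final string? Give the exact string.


Step 0: Y
Step 1: DDY  (used choices [2])
Step 2: DDDDY  (used choices [2])

Answer: DDDDY


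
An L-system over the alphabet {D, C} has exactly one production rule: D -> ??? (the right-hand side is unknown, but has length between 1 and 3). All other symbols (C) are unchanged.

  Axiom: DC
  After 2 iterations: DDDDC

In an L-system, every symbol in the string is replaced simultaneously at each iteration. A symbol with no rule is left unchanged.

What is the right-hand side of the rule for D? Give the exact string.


Answer: DD

Derivation:
Trying D -> DD:
  Step 0: DC
  Step 1: DDC
  Step 2: DDDDC
Matches the given result.


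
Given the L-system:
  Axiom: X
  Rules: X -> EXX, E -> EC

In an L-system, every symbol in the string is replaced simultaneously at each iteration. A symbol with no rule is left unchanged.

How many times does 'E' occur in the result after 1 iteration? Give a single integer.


Step 0: X  (0 'E')
Step 1: EXX  (1 'E')

Answer: 1


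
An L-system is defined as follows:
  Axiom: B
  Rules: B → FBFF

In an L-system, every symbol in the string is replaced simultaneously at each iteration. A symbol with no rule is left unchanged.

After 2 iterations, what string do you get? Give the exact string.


Step 0: B
Step 1: FBFF
Step 2: FFBFFFF

Answer: FFBFFFF


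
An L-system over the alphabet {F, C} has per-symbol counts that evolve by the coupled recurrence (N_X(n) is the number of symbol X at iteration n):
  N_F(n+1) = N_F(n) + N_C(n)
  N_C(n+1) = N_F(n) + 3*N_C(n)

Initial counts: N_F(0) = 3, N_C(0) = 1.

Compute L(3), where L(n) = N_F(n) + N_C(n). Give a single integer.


Step 0: N_F=3, N_C=1, L=4
Step 1: N_F=4, N_C=6, L=10
Step 2: N_F=10, N_C=22, L=32
Step 3: N_F=32, N_C=76, L=108

Answer: 108


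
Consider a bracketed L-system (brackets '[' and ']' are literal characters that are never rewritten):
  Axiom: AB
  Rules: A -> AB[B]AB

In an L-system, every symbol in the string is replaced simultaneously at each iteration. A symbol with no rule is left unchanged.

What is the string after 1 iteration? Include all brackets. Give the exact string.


Step 0: AB
Step 1: AB[B]ABB

Answer: AB[B]ABB


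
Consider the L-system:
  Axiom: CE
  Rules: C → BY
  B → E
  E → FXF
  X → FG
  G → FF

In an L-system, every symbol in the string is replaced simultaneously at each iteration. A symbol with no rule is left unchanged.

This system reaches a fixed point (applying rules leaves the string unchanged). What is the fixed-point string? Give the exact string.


Answer: FFFFFYFFFFF

Derivation:
Step 0: CE
Step 1: BYFXF
Step 2: EYFFGF
Step 3: FXFYFFFFF
Step 4: FFGFYFFFFF
Step 5: FFFFFYFFFFF
Step 6: FFFFFYFFFFF  (unchanged — fixed point at step 5)


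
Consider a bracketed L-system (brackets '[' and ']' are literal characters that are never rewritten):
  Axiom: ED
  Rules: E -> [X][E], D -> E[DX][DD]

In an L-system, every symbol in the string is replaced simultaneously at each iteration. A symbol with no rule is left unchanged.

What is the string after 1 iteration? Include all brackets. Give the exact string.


Answer: [X][E]E[DX][DD]

Derivation:
Step 0: ED
Step 1: [X][E]E[DX][DD]


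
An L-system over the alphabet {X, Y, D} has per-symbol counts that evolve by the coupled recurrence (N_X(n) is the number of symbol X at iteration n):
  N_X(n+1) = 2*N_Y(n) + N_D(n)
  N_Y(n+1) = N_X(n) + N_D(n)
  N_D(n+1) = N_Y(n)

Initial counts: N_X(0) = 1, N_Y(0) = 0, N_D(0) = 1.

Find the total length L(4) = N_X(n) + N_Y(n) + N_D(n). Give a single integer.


Step 0: N_X=1, N_Y=0, N_D=1, L=2
Step 1: N_X=1, N_Y=2, N_D=0, L=3
Step 2: N_X=4, N_Y=1, N_D=2, L=7
Step 3: N_X=4, N_Y=6, N_D=1, L=11
Step 4: N_X=13, N_Y=5, N_D=6, L=24

Answer: 24


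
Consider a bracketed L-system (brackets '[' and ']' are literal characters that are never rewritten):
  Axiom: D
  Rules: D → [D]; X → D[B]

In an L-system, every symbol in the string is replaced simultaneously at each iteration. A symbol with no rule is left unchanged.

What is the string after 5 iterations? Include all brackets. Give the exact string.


Answer: [[[[[D]]]]]

Derivation:
Step 0: D
Step 1: [D]
Step 2: [[D]]
Step 3: [[[D]]]
Step 4: [[[[D]]]]
Step 5: [[[[[D]]]]]


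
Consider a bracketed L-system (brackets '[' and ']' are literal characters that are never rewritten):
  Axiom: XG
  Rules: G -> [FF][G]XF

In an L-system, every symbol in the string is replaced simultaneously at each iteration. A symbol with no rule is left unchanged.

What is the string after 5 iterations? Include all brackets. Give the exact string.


Step 0: XG
Step 1: X[FF][G]XF
Step 2: X[FF][[FF][G]XF]XF
Step 3: X[FF][[FF][[FF][G]XF]XF]XF
Step 4: X[FF][[FF][[FF][[FF][G]XF]XF]XF]XF
Step 5: X[FF][[FF][[FF][[FF][[FF][G]XF]XF]XF]XF]XF

Answer: X[FF][[FF][[FF][[FF][[FF][G]XF]XF]XF]XF]XF


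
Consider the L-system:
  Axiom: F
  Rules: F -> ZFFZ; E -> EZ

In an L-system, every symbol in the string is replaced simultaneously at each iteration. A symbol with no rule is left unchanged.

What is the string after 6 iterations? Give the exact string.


Answer: ZZZZZZFFZZFFZZZZFFZZFFZZZZZZFFZZFFZZZZFFZZFFZZZZZZZZFFZZFFZZZZFFZZFFZZZZZZFFZZFFZZZZFFZZFFZZZZZZZZZZFFZZFFZZZZFFZZFFZZZZZZFFZZFFZZZZFFZZFFZZZZZZZZFFZZFFZZZZFFZZFFZZZZZZFFZZFFZZZZFFZZFFZZZZZZ

Derivation:
Step 0: F
Step 1: ZFFZ
Step 2: ZZFFZZFFZZ
Step 3: ZZZFFZZFFZZZZFFZZFFZZZ
Step 4: ZZZZFFZZFFZZZZFFZZFFZZZZZZFFZZFFZZZZFFZZFFZZZZ
Step 5: ZZZZZFFZZFFZZZZFFZZFFZZZZZZFFZZFFZZZZFFZZFFZZZZZZZZFFZZFFZZZZFFZZFFZZZZZZFFZZFFZZZZFFZZFFZZZZZ
Step 6: ZZZZZZFFZZFFZZZZFFZZFFZZZZZZFFZZFFZZZZFFZZFFZZZZZZZZFFZZFFZZZZFFZZFFZZZZZZFFZZFFZZZZFFZZFFZZZZZZZZZZFFZZFFZZZZFFZZFFZZZZZZFFZZFFZZZZFFZZFFZZZZZZZZFFZZFFZZZZFFZZFFZZZZZZFFZZFFZZZZFFZZFFZZZZZZ


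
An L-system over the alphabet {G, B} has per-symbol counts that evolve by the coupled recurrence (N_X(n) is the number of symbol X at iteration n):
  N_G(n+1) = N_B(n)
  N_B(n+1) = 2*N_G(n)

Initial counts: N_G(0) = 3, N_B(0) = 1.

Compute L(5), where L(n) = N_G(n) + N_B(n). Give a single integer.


Answer: 28

Derivation:
Step 0: N_G=3, N_B=1, L=4
Step 1: N_G=1, N_B=6, L=7
Step 2: N_G=6, N_B=2, L=8
Step 3: N_G=2, N_B=12, L=14
Step 4: N_G=12, N_B=4, L=16
Step 5: N_G=4, N_B=24, L=28


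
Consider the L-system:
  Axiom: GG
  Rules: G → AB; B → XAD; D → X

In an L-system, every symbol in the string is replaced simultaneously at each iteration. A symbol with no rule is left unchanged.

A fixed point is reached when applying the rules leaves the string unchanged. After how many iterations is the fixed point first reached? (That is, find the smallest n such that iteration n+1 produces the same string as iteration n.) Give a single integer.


Answer: 3

Derivation:
Step 0: GG
Step 1: ABAB
Step 2: AXADAXAD
Step 3: AXAXAXAX
Step 4: AXAXAXAX  (unchanged — fixed point at step 3)


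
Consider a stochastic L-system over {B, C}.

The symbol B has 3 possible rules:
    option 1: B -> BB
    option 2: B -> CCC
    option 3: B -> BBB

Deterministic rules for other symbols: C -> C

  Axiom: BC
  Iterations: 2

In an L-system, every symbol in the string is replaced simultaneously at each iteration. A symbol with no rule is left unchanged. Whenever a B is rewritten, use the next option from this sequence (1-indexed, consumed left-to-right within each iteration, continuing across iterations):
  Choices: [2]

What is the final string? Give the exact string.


Answer: CCCC

Derivation:
Step 0: BC
Step 1: CCCC  (used choices [2])
Step 2: CCCC  (used choices [])


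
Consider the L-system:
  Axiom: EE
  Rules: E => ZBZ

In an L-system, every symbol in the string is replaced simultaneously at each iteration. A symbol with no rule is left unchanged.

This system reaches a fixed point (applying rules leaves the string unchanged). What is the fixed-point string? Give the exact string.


Answer: ZBZZBZ

Derivation:
Step 0: EE
Step 1: ZBZZBZ
Step 2: ZBZZBZ  (unchanged — fixed point at step 1)


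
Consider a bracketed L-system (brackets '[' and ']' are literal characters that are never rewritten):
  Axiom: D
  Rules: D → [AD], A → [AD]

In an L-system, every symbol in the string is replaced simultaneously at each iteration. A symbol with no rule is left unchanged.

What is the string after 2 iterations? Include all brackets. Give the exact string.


Answer: [[AD][AD]]

Derivation:
Step 0: D
Step 1: [AD]
Step 2: [[AD][AD]]


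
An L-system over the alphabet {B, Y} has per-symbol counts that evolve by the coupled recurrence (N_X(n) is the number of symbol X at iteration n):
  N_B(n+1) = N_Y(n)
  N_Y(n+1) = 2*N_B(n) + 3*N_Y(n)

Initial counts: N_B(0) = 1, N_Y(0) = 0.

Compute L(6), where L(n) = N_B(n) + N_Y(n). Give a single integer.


Step 0: N_B=1, N_Y=0, L=1
Step 1: N_B=0, N_Y=2, L=2
Step 2: N_B=2, N_Y=6, L=8
Step 3: N_B=6, N_Y=22, L=28
Step 4: N_B=22, N_Y=78, L=100
Step 5: N_B=78, N_Y=278, L=356
Step 6: N_B=278, N_Y=990, L=1268

Answer: 1268


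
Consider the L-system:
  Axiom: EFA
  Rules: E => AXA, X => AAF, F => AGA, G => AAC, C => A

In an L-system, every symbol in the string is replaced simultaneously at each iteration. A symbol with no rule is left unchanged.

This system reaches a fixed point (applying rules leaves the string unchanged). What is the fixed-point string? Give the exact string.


Step 0: EFA
Step 1: AXAAGAA
Step 2: AAAFAAAACAA
Step 3: AAAAGAAAAAAAA
Step 4: AAAAAACAAAAAAAA
Step 5: AAAAAAAAAAAAAAA
Step 6: AAAAAAAAAAAAAAA  (unchanged — fixed point at step 5)

Answer: AAAAAAAAAAAAAAA


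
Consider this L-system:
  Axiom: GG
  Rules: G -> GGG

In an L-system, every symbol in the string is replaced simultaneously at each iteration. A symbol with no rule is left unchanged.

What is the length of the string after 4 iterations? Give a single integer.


Step 0: length = 2
Step 1: length = 6
Step 2: length = 18
Step 3: length = 54
Step 4: length = 162

Answer: 162


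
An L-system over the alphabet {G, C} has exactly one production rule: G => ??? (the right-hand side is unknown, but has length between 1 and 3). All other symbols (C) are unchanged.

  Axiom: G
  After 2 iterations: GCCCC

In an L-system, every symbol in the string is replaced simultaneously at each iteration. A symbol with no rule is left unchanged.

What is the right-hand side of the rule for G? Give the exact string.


Trying G => GCC:
  Step 0: G
  Step 1: GCC
  Step 2: GCCCC
Matches the given result.

Answer: GCC


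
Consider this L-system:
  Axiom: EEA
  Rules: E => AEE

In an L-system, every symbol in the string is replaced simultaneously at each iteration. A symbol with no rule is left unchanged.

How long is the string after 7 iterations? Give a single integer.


Answer: 511

Derivation:
Step 0: length = 3
Step 1: length = 7
Step 2: length = 15
Step 3: length = 31
Step 4: length = 63
Step 5: length = 127
Step 6: length = 255
Step 7: length = 511


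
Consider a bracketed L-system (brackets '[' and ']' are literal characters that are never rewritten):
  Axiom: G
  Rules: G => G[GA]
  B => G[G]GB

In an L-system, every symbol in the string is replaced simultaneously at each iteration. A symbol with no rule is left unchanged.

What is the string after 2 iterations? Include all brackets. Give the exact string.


Answer: G[GA][G[GA]A]

Derivation:
Step 0: G
Step 1: G[GA]
Step 2: G[GA][G[GA]A]


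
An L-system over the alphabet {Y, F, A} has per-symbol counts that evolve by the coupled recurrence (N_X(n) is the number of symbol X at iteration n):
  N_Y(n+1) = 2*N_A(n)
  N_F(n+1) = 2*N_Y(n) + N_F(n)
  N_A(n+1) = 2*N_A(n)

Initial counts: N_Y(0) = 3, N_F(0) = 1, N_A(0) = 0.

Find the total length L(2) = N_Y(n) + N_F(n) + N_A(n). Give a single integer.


Step 0: N_Y=3, N_F=1, N_A=0, L=4
Step 1: N_Y=0, N_F=7, N_A=0, L=7
Step 2: N_Y=0, N_F=7, N_A=0, L=7

Answer: 7


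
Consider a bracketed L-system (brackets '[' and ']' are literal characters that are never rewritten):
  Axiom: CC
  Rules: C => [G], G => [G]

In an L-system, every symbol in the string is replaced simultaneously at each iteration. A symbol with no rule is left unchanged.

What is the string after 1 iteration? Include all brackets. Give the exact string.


Step 0: CC
Step 1: [G][G]

Answer: [G][G]


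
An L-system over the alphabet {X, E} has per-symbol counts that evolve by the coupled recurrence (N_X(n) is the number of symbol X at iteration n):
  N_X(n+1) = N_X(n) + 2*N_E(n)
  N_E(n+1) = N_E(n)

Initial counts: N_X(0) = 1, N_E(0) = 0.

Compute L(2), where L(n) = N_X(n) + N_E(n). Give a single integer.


Answer: 1

Derivation:
Step 0: N_X=1, N_E=0, L=1
Step 1: N_X=1, N_E=0, L=1
Step 2: N_X=1, N_E=0, L=1


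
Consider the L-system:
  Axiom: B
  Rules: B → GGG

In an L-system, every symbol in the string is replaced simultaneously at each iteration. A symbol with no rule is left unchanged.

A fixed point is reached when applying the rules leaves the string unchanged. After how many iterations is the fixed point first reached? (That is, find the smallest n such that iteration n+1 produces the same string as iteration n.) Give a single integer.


Step 0: B
Step 1: GGG
Step 2: GGG  (unchanged — fixed point at step 1)

Answer: 1


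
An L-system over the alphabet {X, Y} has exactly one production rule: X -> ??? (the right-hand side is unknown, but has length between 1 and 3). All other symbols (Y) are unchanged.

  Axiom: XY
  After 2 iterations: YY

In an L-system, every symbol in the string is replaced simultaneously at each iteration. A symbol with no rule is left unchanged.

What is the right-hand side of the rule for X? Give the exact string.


Trying X -> Y:
  Step 0: XY
  Step 1: YY
  Step 2: YY
Matches the given result.

Answer: Y


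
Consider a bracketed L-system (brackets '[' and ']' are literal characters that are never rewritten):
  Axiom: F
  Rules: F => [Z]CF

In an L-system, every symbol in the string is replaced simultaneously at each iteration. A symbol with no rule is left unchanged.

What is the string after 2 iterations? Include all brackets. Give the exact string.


Step 0: F
Step 1: [Z]CF
Step 2: [Z]C[Z]CF

Answer: [Z]C[Z]CF


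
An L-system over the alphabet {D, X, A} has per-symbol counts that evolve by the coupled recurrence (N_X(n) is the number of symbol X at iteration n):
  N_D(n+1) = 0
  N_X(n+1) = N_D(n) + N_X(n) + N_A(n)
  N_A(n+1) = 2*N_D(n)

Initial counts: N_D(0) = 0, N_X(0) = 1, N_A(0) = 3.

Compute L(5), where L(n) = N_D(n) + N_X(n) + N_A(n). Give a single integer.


Step 0: N_D=0, N_X=1, N_A=3, L=4
Step 1: N_D=0, N_X=4, N_A=0, L=4
Step 2: N_D=0, N_X=4, N_A=0, L=4
Step 3: N_D=0, N_X=4, N_A=0, L=4
Step 4: N_D=0, N_X=4, N_A=0, L=4
Step 5: N_D=0, N_X=4, N_A=0, L=4

Answer: 4


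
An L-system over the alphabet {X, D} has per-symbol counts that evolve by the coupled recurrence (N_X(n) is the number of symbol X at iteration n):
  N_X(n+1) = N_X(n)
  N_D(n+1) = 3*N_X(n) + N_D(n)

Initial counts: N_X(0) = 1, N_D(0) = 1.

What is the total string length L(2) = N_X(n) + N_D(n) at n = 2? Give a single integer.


Step 0: N_X=1, N_D=1, L=2
Step 1: N_X=1, N_D=4, L=5
Step 2: N_X=1, N_D=7, L=8

Answer: 8


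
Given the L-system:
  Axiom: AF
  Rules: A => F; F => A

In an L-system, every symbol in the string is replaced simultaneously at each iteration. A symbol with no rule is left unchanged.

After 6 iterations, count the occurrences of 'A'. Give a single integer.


Answer: 1

Derivation:
Step 0: AF  (1 'A')
Step 1: FA  (1 'A')
Step 2: AF  (1 'A')
Step 3: FA  (1 'A')
Step 4: AF  (1 'A')
Step 5: FA  (1 'A')
Step 6: AF  (1 'A')


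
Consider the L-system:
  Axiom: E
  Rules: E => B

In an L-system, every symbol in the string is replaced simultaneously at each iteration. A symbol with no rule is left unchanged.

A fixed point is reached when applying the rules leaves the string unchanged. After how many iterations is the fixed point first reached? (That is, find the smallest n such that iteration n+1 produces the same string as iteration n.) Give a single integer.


Answer: 1

Derivation:
Step 0: E
Step 1: B
Step 2: B  (unchanged — fixed point at step 1)


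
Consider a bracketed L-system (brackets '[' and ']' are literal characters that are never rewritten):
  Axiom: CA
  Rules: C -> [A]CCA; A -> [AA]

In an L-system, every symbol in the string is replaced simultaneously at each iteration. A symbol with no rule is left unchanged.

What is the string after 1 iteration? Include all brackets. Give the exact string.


Answer: [A]CCA[AA]

Derivation:
Step 0: CA
Step 1: [A]CCA[AA]


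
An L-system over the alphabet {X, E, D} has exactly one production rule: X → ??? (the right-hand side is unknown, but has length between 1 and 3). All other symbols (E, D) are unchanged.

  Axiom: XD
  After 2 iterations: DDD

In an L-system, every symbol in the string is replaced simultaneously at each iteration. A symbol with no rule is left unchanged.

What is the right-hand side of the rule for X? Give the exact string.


Answer: DD

Derivation:
Trying X → DD:
  Step 0: XD
  Step 1: DDD
  Step 2: DDD
Matches the given result.


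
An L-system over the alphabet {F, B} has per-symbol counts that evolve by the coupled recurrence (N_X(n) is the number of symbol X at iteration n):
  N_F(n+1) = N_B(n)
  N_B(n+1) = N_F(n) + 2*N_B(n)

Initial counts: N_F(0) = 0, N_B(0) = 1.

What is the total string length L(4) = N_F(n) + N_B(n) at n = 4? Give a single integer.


Step 0: N_F=0, N_B=1, L=1
Step 1: N_F=1, N_B=2, L=3
Step 2: N_F=2, N_B=5, L=7
Step 3: N_F=5, N_B=12, L=17
Step 4: N_F=12, N_B=29, L=41

Answer: 41


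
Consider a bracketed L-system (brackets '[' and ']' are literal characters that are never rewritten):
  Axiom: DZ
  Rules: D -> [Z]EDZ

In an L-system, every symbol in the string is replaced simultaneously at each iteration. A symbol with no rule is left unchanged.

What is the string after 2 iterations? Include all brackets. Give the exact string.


Answer: [Z]E[Z]EDZZZ

Derivation:
Step 0: DZ
Step 1: [Z]EDZZ
Step 2: [Z]E[Z]EDZZZ


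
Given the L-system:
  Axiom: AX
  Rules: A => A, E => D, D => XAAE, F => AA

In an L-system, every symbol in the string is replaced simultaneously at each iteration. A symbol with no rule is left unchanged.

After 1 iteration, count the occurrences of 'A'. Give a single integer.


Step 0: AX  (1 'A')
Step 1: AX  (1 'A')

Answer: 1


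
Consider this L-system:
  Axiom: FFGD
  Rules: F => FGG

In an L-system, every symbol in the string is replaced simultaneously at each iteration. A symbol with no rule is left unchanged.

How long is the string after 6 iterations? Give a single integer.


Step 0: length = 4
Step 1: length = 8
Step 2: length = 12
Step 3: length = 16
Step 4: length = 20
Step 5: length = 24
Step 6: length = 28

Answer: 28


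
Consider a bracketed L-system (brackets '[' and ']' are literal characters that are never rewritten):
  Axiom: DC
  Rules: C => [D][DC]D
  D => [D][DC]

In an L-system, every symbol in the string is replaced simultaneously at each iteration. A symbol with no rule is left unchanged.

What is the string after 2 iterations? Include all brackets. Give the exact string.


Step 0: DC
Step 1: [D][DC][D][DC]D
Step 2: [[D][DC]][[D][DC][D][DC]D][[D][DC]][[D][DC][D][DC]D][D][DC]

Answer: [[D][DC]][[D][DC][D][DC]D][[D][DC]][[D][DC][D][DC]D][D][DC]


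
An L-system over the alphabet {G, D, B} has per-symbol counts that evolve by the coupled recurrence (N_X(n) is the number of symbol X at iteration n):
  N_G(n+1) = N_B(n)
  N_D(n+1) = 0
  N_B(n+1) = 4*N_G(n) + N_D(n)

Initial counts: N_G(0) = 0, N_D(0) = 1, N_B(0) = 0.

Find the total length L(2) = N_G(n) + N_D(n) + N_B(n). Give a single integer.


Step 0: N_G=0, N_D=1, N_B=0, L=1
Step 1: N_G=0, N_D=0, N_B=1, L=1
Step 2: N_G=1, N_D=0, N_B=0, L=1

Answer: 1


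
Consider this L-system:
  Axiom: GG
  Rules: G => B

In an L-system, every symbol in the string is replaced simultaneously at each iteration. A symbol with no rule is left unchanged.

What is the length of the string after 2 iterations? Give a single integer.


Answer: 2

Derivation:
Step 0: length = 2
Step 1: length = 2
Step 2: length = 2


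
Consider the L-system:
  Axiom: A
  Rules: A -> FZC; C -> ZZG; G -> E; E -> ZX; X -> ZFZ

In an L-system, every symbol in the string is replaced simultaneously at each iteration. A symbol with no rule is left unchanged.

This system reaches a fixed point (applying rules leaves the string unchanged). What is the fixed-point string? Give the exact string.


Answer: FZZZZZFZ

Derivation:
Step 0: A
Step 1: FZC
Step 2: FZZZG
Step 3: FZZZE
Step 4: FZZZZX
Step 5: FZZZZZFZ
Step 6: FZZZZZFZ  (unchanged — fixed point at step 5)


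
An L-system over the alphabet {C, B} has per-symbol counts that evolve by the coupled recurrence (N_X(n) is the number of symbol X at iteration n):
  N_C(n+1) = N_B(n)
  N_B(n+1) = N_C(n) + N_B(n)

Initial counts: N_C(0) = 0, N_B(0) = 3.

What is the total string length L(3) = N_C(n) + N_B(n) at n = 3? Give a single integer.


Step 0: N_C=0, N_B=3, L=3
Step 1: N_C=3, N_B=3, L=6
Step 2: N_C=3, N_B=6, L=9
Step 3: N_C=6, N_B=9, L=15

Answer: 15


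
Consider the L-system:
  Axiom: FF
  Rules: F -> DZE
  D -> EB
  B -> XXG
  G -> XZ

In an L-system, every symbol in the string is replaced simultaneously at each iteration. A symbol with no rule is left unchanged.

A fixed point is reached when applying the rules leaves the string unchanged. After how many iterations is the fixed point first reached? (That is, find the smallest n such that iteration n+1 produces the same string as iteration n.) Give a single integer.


Step 0: FF
Step 1: DZEDZE
Step 2: EBZEEBZE
Step 3: EXXGZEEXXGZE
Step 4: EXXXZZEEXXXZZE
Step 5: EXXXZZEEXXXZZE  (unchanged — fixed point at step 4)

Answer: 4


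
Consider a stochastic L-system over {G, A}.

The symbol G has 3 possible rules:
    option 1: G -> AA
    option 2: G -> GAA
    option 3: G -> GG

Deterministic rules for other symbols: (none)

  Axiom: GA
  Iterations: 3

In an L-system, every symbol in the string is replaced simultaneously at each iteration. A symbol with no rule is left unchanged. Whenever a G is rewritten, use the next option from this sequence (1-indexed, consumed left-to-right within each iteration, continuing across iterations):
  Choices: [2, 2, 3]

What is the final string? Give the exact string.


Step 0: GA
Step 1: GAAA  (used choices [2])
Step 2: GAAAAA  (used choices [2])
Step 3: GGAAAAA  (used choices [3])

Answer: GGAAAAA
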